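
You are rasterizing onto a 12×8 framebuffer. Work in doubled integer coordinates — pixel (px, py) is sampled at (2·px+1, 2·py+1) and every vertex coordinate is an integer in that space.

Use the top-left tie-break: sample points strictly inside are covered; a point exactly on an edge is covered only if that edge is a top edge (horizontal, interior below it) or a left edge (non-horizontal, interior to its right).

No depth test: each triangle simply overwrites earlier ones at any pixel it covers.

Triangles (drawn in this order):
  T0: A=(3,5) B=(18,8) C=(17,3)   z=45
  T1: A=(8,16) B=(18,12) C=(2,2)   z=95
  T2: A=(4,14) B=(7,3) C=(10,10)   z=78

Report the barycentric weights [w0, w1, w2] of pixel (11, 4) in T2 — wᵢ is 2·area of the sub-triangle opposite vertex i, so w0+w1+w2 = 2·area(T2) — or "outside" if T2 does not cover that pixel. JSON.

T0:
  2·area = 72  (B↔C swapped to make it positive)
  edge (3, 5)→(17, 3): d=(14,-2) top-left  bias=+0
  edge (17, 3)→(18, 8): d=(1,5) right/bottom  bias=-1
  edge (18, 8)→(3, 5): d=(-15,-3) top-left  bias=+0
    (8,1)@(17, 3): e=[0,0,72] → .  [on edge]
    (1,2)@(3, 5): e=[0,72,0] → X  [on edge]
    (2,2)@(5, 5): e=[4,62,6] → X
    (3,2)@(7, 5): e=[8,52,12] → X
    (4,2)@(9, 5): e=[12,42,18] → X
    (5,2)@(11, 5): e=[16,32,24] → X
    (6,2)@(13, 5): e=[20,22,30] → X
    (7,2)@(15, 5): e=[24,12,36] → X
    (8,2)@(17, 5): e=[28,2,42] → X
    (9,2)@(19, 5): e=[32,-8,48] → .
    (1,3)@(3, 7): e=[28,74,-30] → .
    (2,3)@(5, 7): e=[32,64,-24] → .
    (6,3)@(13, 7): e=[48,24,0] → X  [on edge]
    (11,4)@(23, 9): e=[96,-24,0] → .  [on edge]
    (9,6)@(19, 13): e=[144,0,-72] → .  [on edge]
  covered (11 px):
    . . . . . . . . . . . .
    . . . . . . . . . . . .
    . X X X X X X X X . . .
    . . . . . . X X X . . .
    . . . . . . . . . . . .
    . . . . . . . . . . . .
    . . . . . . . . . . . .
    . . . . . . . . . . . .
T1:
  2·area = 164  (B↔C swapped to make it positive)
  edge (8, 16)→(2, 2): d=(-6,-14) top-left  bias=+0
  edge (2, 2)→(18, 12): d=(16,10) right/bottom  bias=-1
  edge (18, 12)→(8, 16): d=(-10,4) right/bottom  bias=-1
    (1,1)@(3, 3): e=[8,6,150] → X
    (2,1)@(5, 3): e=[36,-14,142] → .
    (1,2)@(3, 5): e=[-4,38,130] → .
    (2,2)@(5, 5): e=[24,18,122] → X
    (3,2)@(7, 5): e=[52,-2,114] → .
    (2,3)@(5, 7): e=[12,50,102] → X
    (3,3)@(7, 7): e=[40,30,94] → X
    (4,3)@(9, 7): e=[68,10,86] → X
    (5,3)@(11, 7): e=[96,-10,78] → .
    (2,4)@(5, 9): e=[0,82,82] → X  [on edge]
    (5,4)@(11, 9): e=[84,22,58] → X
    (6,4)@(13, 9): e=[112,2,50] → X
  covered (21 px):
    . . . . . . . . . . . .
    . X . . . . . . . . . .
    . . X . . . . . . . . .
    . . X X X . . . . . . .
    . . X X X X X . . . . .
    . . . X X X X X . . . .
    . . . X X X X X . . . .
    . . . . X . . . . . . .
T2:
  2·area = 54
  edge (4, 14)→(7, 3): d=(3,-11) top-left  bias=+0
  edge (7, 3)→(10, 10): d=(3,7) right/bottom  bias=-1
  edge (10, 10)→(4, 14): d=(-6,4) right/bottom  bias=-1
    (3,1)@(7, 3): e=[0,0,54] → .  [on edge]
    (3,2)@(7, 5): e=[6,6,42] → X
    (4,2)@(9, 5): e=[28,-8,34] → .
    (3,3)@(7, 7): e=[12,12,30] → X
    (4,3)@(9, 7): e=[34,-2,22] → .
    (3,4)@(7, 9): e=[18,18,18] → X
    (4,4)@(9, 9): e=[40,4,10] → X
    (5,4)@(11, 9): e=[62,-10,2] → .
    (2,5)@(5, 11): e=[2,38,14] → X
    (4,5)@(9, 11): e=[46,10,-2] → .
    (2,6)@(5, 13): e=[8,44,2] → X
    (3,6)@(7, 13): e=[30,30,-6] → .
  covered (7 px):
    . . . . . . . . . . . .
    . . . . . . . . . . . .
    . . . X . . . . . . . .
    . . . X . . . . . . . .
    . . . X X . . . . . . .
    . . X X . . . . . . . .
    . . X . . . . . . . . .
    . . . . . . . . . . . .

Final: "outside"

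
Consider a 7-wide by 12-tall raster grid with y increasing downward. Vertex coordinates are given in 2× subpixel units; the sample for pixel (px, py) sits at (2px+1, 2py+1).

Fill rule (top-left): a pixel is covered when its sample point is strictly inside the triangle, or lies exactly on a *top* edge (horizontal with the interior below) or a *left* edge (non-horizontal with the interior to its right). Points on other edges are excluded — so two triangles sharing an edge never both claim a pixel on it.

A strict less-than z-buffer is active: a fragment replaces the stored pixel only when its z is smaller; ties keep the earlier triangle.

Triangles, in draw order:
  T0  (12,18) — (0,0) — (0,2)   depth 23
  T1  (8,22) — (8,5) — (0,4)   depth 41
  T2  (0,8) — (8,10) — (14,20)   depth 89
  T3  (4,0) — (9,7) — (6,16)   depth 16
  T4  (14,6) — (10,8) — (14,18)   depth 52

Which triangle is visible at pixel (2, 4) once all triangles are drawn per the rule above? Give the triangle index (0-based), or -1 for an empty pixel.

T0:
  2·area = 24  (B↔C swapped to make it positive)
  edge (12, 18)→(0, 2): d=(-12,-16) top-left  bias=+0
  edge (0, 2)→(0, 0): d=(0,-2) top-left  bias=+0
  edge (0, 0)→(12, 18): d=(12,18) right/bottom  bias=-1
    (0,1)@(1, 3): e=[4,2,18] → █
    (1,1)@(3, 3): e=[36,6,-18] → ·
    (0,2)@(1, 5): e=[-20,2,42] → ·
    (1,2)@(3, 5): e=[12,6,6] → █
    (2,2)@(5, 5): e=[44,10,-30] → ·
    (1,3)@(3, 7): e=[-12,6,30] → ·
    (3,5)@(7, 11): e=[4,14,6] → █
    (4,5)@(9, 11): e=[36,18,-30] → ·
    (3,6)@(7, 13): e=[-20,14,30] → ·
  covered (3 px):
    · · · · · · ·
    █ · · · · · ·
    · █ · · · · ·
    · · · · · · ·
    · · · · · · ·
    · · · █ · · ·
    · · · · · · ·
    · · · · · · ·
    · · · · · · ·
    · · · · · · ·
    · · · · · · ·
    · · · · · · ·
T1:
  2·area = 136  (B↔C swapped to make it positive)
  edge (8, 22)→(0, 4): d=(-8,-18) top-left  bias=+0
  edge (0, 4)→(8, 5): d=(8,1) right/bottom  bias=-1
  edge (8, 5)→(8, 22): d=(0,17) right/bottom  bias=-1
    (0,2)@(1, 5): e=[10,7,119] → █
    (1,2)@(3, 5): e=[46,5,85] → █
    (2,2)@(5, 5): e=[82,3,51] → █
    (3,2)@(7, 5): e=[118,1,17] → █
    (4,2)@(9, 5): e=[154,-1,-17] → ·
    (0,3)@(1, 7): e=[-6,23,119] → ·
    (1,3)@(3, 7): e=[30,21,85] → █
    (4,3)@(9, 7): e=[138,15,-17] → ·
    (1,4)@(3, 9): e=[14,37,85] → █
    (4,4)@(9, 9): e=[122,31,-17] → ·
    (1,5)@(3, 11): e=[-2,53,85] → ·
    (2,5)@(5, 11): e=[34,51,51] → █
  covered (18 px):
    · · · · · · ·
    · · · · · · ·
    █ █ █ █ · · ·
    · █ █ █ · · ·
    · █ █ █ · · ·
    · · █ █ · · ·
    · · █ █ · · ·
    · · █ █ · · ·
    · · · █ · · ·
    · · · █ · · ·
    · · · · · · ·
    · · · · · · ·
T2:
  2·area = 68
  edge (0, 8)→(8, 10): d=(8,2) right/bottom  bias=-1
  edge (8, 10)→(14, 20): d=(6,10) right/bottom  bias=-1
  edge (14, 20)→(0, 8): d=(-14,-12) top-left  bias=+0
    (2,2)@(5, 5): e=[-34,0,102] → ·  [on edge]
    (1,4)@(3, 9): e=[2,44,22] → █
    (2,4)@(5, 9): e=[-2,24,46] → ·
    (1,5)@(3, 11): e=[18,56,-6] → ·
    (2,5)@(5, 11): e=[14,36,18] → █
    (3,5)@(7, 11): e=[10,16,42] → █
    (4,5)@(9, 11): e=[6,-4,66] → ·
    (2,6)@(5, 13): e=[30,48,-10] → ·
    (3,6)@(7, 13): e=[26,28,14] → █
    (4,6)@(9, 13): e=[22,8,38] → █
    (5,6)@(11, 13): e=[18,-12,62] → ·
    (3,7)@(7, 15): e=[42,40,-14] → ·
    (5,7)@(11, 15): e=[34,0,34] → ·  [on edge]
  covered (8 px):
    · · · · · · ·
    · · · · · · ·
    · · · · · · ·
    · · · · · · ·
    · █ · · · · ·
    · · █ █ · · ·
    · · · █ █ · ·
    · · · · █ · ·
    · · · · · █ ·
    · · · · · · █
    · · · · · · ·
    · · · · · · ·
T3:
  2·area = 66
  edge (4, 0)→(9, 7): d=(5,7) right/bottom  bias=-1
  edge (9, 7)→(6, 16): d=(-3,9) right/bottom  bias=-1
  edge (6, 16)→(4, 0): d=(-2,-16) top-left  bias=+0
    (5,0)@(11, 1): e=[-44,0,110] → ·  [on edge]
    (2,1)@(5, 3): e=[8,48,10] → █
    (3,1)@(7, 3): e=[-6,30,42] → ·
    (2,2)@(5, 5): e=[18,42,6] → █
    (3,2)@(7, 5): e=[4,24,38] → █
    (4,2)@(9, 5): e=[-10,6,70] → ·
    (2,3)@(5, 7): e=[28,36,2] → █
    (4,3)@(9, 7): e=[0,0,66] → ·  [on edge]
    (2,4)@(5, 9): e=[38,30,-2] → ·
    (3,4)@(7, 9): e=[24,12,30] → █
    (4,4)@(9, 9): e=[10,-6,62] → ·
    (3,5)@(7, 11): e=[34,6,26] → █
    (3,6)@(7, 13): e=[44,0,22] → ·  [on edge]
    (2,9)@(5, 19): e=[88,0,-22] → ·  [on edge]
  covered (7 px):
    · · · · · · ·
    · · █ · · · ·
    · · █ █ · · ·
    · · █ █ · · ·
    · · · █ · · ·
    · · · █ · · ·
    · · · · · · ·
    · · · · · · ·
    · · · · · · ·
    · · · · · · ·
    · · · · · · ·
    · · · · · · ·
T4:
  2·area = 48  (B↔C swapped to make it positive)
  edge (14, 6)→(14, 18): d=(0,12) right/bottom  bias=-1
  edge (14, 18)→(10, 8): d=(-4,-10) top-left  bias=+0
  edge (10, 8)→(14, 6): d=(4,-2) top-left  bias=+0
    (6,3)@(13, 7): e=[12,34,2] → █
    (5,4)@(11, 9): e=[36,6,6] → █
    (5,5)@(11, 11): e=[36,-2,14] → ·
    (6,5)@(13, 11): e=[12,18,18] → █
    (6,6)@(13, 13): e=[12,10,26] → █
    (6,7)@(13, 15): e=[12,2,34] → █
    (6,8)@(13, 17): e=[12,-6,42] → ·
  covered (6 px):
    · · · · · · ·
    · · · · · · ·
    · · · · · · ·
    · · · · · · █
    · · · · · █ █
    · · · · · · █
    · · · · · · █
    · · · · · · █
    · · · · · · ·
    · · · · · · ·
    · · · · · · ·
    · · · · · · ·

Z-buffer (winner per pixel, '.' = empty):
  . . . . . . .
  0 . 3 . . . .
  1 0 3 3 . . .
  . 1 3 3 . . 4
  . 1 1 3 . 4 4
  . . 1 3 . . 4
  . . 1 1 2 . 4
  . . 1 1 2 . 4
  . . . 1 . 2 .
  . . . 1 . . 2
  . . . . . . .
  . . . . . . .

Answer: 1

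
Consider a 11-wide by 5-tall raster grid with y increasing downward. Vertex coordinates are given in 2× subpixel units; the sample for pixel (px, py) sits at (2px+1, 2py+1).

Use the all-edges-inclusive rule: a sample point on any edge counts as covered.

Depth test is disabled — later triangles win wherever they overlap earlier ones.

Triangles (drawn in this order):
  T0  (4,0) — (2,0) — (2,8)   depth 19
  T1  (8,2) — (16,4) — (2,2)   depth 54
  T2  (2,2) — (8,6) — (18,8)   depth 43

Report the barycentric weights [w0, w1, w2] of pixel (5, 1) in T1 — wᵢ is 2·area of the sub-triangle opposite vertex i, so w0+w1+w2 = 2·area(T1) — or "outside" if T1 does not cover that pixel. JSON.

T0:
  2·area = 16  (B↔C swapped to make it positive)
  edge (4, 0)→(2, 8): d=(-2,8) inclusive
  edge (2, 8)→(2, 0): d=(0,-8) inclusive
  edge (2, 0)→(4, 0): d=(2,0) inclusive
    (1,0)@(3, 1): e=[6,8,2] → █
    (2,0)@(5, 1): e=[-10,24,2] → ·
    (1,1)@(3, 3): e=[2,8,6] → █
    (2,1)@(5, 3): e=[-14,24,6] → ·
    (1,2)@(3, 5): e=[-2,8,10] → ·
  covered (2 px):
    · █ · · · · · · · · ·
    · █ · · · · · · · · ·
    · · · · · · · · · · ·
    · · · · · · · · · · ·
    · · · · · · · · · · ·
T1:
  2·area = 12
  edge (8, 2)→(16, 4): d=(8,2) inclusive
  edge (16, 4)→(2, 2): d=(-14,-2) inclusive
  edge (2, 2)→(8, 2): d=(6,0) inclusive
    (4,1)@(9, 3): e=[6,0,6] → █  [on edge]
    (5,1)@(11, 3): e=[2,4,6] → █
    (6,1)@(13, 3): e=[-2,8,6] → ·
    (4,2)@(9, 5): e=[22,-28,18] → ·
    (5,2)@(11, 5): e=[18,-24,18] → ·
  covered (2 px):
    · · · · · · · · · · ·
    · · · · █ █ · · · · ·
    · · · · · · · · · · ·
    · · · · · · · · · · ·
    · · · · · · · · · · ·
T2:
  2·area = 28  (B↔C swapped to make it positive)
  edge (2, 2)→(18, 8): d=(16,6) inclusive
  edge (18, 8)→(8, 6): d=(-10,-2) inclusive
  edge (8, 6)→(2, 2): d=(-6,-4) inclusive
    (1,2)@(3, 5): e=[42,0,-14] → ·  [on edge]
    (3,2)@(7, 5): e=[18,8,2] → █
    (4,2)@(9, 5): e=[6,12,10] → █
    (5,2)@(11, 5): e=[-6,16,18] → ·
    (3,3)@(7, 7): e=[50,-12,-10] → ·
    (4,3)@(9, 7): e=[38,-8,-2] → ·
    (6,3)@(13, 7): e=[14,0,14] → █  [on edge]
    (7,3)@(15, 7): e=[2,4,22] → █
    (8,3)@(17, 7): e=[-10,8,30] → ·
    (6,4)@(13, 9): e=[46,-20,2] → ·
    (7,4)@(15, 9): e=[34,-16,10] → ·
  covered (4 px):
    · · · · · · · · · · ·
    · · · · · · · · · · ·
    · · · █ █ · · · · · ·
    · · · · · · █ █ · · ·
    · · · · · · · · · · ·

Answer: [4,6,2]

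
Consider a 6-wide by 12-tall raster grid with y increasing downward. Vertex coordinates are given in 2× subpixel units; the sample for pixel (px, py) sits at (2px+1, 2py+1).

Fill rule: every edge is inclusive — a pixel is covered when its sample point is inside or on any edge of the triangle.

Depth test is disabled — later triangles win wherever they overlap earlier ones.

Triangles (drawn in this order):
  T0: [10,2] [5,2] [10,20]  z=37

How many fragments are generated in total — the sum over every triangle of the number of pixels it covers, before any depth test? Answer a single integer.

T0:
  2·area = 90  (B↔C swapped to make it positive)
  edge (10, 2)→(10, 20): d=(0,18) inclusive
  edge (10, 20)→(5, 2): d=(-5,-18) inclusive
  edge (5, 2)→(10, 2): d=(5,0) inclusive
    (3,1)@(7, 3): e=[54,31,5] → █
    (4,1)@(9, 3): e=[18,67,5] → █
    (5,1)@(11, 3): e=[-18,103,5] → ·
    (3,2)@(7, 5): e=[54,21,15] → █
    (5,2)@(11, 5): e=[-18,93,15] → ·
    (3,3)@(7, 7): e=[54,11,25] → █
    (5,3)@(11, 7): e=[-18,83,25] → ·
    (3,4)@(7, 9): e=[54,1,35] → █
    (5,4)@(11, 9): e=[-18,73,35] → ·
    (3,5)@(7, 11): e=[54,-9,45] → ·
    (4,5)@(9, 11): e=[18,27,45] → █
    (5,5)@(11, 11): e=[-18,63,45] → ·
  covered (11 px):
    · · · · · ·
    · · · █ █ ·
    · · · █ █ ·
    · · · █ █ ·
    · · · █ █ ·
    · · · · █ ·
    · · · · █ ·
    · · · · █ ·
    · · · · · ·
    · · · · · ·
    · · · · · ·
    · · · · · ·

Final: 11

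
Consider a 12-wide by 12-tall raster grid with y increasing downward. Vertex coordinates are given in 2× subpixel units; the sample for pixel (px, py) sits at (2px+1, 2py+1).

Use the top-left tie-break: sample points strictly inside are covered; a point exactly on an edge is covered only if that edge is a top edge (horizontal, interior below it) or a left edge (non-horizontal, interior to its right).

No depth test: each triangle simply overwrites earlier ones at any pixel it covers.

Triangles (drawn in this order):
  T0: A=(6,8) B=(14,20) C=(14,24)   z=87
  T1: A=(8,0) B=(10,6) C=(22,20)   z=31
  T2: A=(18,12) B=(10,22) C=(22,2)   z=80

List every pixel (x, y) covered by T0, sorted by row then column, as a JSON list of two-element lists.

T0:
  2·area = 32
  edge (6, 8)→(14, 20): d=(8,12) right/bottom  bias=-1
  edge (14, 20)→(14, 24): d=(0,4) right/bottom  bias=-1
  edge (14, 24)→(6, 8): d=(-8,-16) top-left  bias=+0
    (4,6)@(9, 13): e=[4,20,8] → X
    (5,6)@(11, 13): e=[-20,12,40] → .
    (4,7)@(9, 15): e=[20,20,-8] → .
    (5,8)@(11, 17): e=[12,12,8] → X
    (6,8)@(13, 17): e=[-12,4,40] → .
    (5,9)@(11, 19): e=[28,12,-8] → .
    (6,9)@(13, 19): e=[4,4,24] → X
    (7,9)@(15, 19): e=[-20,-4,56] → .
    (6,10)@(13, 21): e=[20,4,8] → X
    (7,10)@(15, 21): e=[-4,-4,40] → .
    (6,11)@(13, 23): e=[36,4,-8] → .
  covered (4 px):
    . . . . . . . . . . . .
    . . . . . . . . . . . .
    . . . . . . . . . . . .
    . . . . . . . . . . . .
    . . . . . . . . . . . .
    . . . . . . . . . . . .
    . . . . X . . . . . . .
    . . . . . . . . . . . .
    . . . . . X . . . . . .
    . . . . . . X . . . . .
    . . . . . . X . . . . .
    . . . . . . . . . . . .
T1:
  2·area = 44  (B↔C swapped to make it positive)
  edge (8, 0)→(22, 20): d=(14,20) right/bottom  bias=-1
  edge (22, 20)→(10, 6): d=(-12,-14) top-left  bias=+0
  edge (10, 6)→(8, 0): d=(-2,-6) top-left  bias=+0
    (4,1)@(9, 3): e=[22,22,0] → X  [on edge]
    (5,1)@(11, 3): e=[-18,50,12] → .
    (4,2)@(9, 5): e=[50,-2,-4] → .
    (5,2)@(11, 5): e=[10,26,8] → X
    (6,2)@(13, 5): e=[-30,54,20] → .
    (5,3)@(11, 7): e=[38,2,4] → X
    (6,3)@(13, 7): e=[-2,30,16] → .
    (5,4)@(11, 9): e=[66,-22,0] → .  [on edge]
    (6,4)@(13, 9): e=[26,6,12] → X
    (7,4)@(15, 9): e=[-14,34,24] → .
    (6,5)@(13, 11): e=[54,-18,8] → .
    (7,5)@(15, 11): e=[14,10,20] → X
    (6,7)@(13, 15): e=[110,-66,0] → .  [on edge]
    (7,10)@(15, 21): e=[154,-110,0] → .  [on edge]
  covered (6 px):
    . . . . . . . . . . . .
    . . . . X . . . . . . .
    . . . . . X . . . . . .
    . . . . . X . . . . . .
    . . . . . . X . . . . .
    . . . . . . . X . . . .
    . . . . . . . . X . . .
    . . . . . . . . . . . .
    . . . . . . . . . . . .
    . . . . . . . . . . . .
    . . . . . . . . . . . .
    . . . . . . . . . . . .
T2:
  2·area = 40
  edge (18, 12)→(10, 22): d=(-8,10) right/bottom  bias=-1
  edge (10, 22)→(22, 2): d=(12,-20) top-left  bias=+0
  edge (22, 2)→(18, 12): d=(-4,10) right/bottom  bias=-1
    (9,3)@(19, 7): e=[30,0,10] → X  [on edge]
    (10,3)@(21, 7): e=[10,40,-10] → .
    (9,4)@(19, 9): e=[14,24,2] → X
    (10,4)@(21, 9): e=[-6,64,-18] → .
    (8,5)@(17, 11): e=[18,8,14] → X
    (9,5)@(19, 11): e=[-2,48,-6] → .
    (8,6)@(17, 13): e=[2,32,6] → X
    (9,6)@(19, 13): e=[-18,72,-14] → .
    (7,7)@(15, 15): e=[6,16,18] → X
    (8,7)@(17, 15): e=[-14,56,-2] → .
    (6,8)@(13, 17): e=[10,0,30] → X  [on edge]
    (7,8)@(15, 17): e=[-10,40,10] → .
  covered (6 px):
    . . . . . . . . . . . .
    . . . . . . . . . . . .
    . . . . . . . . . . . .
    . . . . . . . . . X . .
    . . . . . . . . . X . .
    . . . . . . . . X . . .
    . . . . . . . . X . . .
    . . . . . . . X . . . .
    . . . . . . X . . . . .
    . . . . . . . . . . . .
    . . . . . . . . . . . .
    . . . . . . . . . . . .

Final: [[4,6],[5,8],[6,9],[6,10]]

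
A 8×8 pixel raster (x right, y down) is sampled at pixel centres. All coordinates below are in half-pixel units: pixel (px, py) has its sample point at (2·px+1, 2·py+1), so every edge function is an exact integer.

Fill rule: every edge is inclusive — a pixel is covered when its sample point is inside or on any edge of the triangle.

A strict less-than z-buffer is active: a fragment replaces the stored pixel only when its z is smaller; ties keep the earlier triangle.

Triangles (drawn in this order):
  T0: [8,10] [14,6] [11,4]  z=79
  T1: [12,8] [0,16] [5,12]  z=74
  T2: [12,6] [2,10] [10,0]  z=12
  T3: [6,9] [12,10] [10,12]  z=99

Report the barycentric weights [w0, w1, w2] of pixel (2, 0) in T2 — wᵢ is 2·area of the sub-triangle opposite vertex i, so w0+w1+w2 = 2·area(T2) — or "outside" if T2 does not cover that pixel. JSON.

T0:
  2·area = 24  (B↔C swapped to make it positive)
  edge (8, 10)→(11, 4): d=(3,-6) inclusive
  edge (11, 4)→(14, 6): d=(3,2) inclusive
  edge (14, 6)→(8, 10): d=(-6,4) inclusive
    (5,2)@(11, 5): e=[3,3,18] → X
    (6,2)@(13, 5): e=[15,-1,10] → .
    (5,3)@(11, 7): e=[9,9,6] → X
    (6,3)@(13, 7): e=[21,5,-2] → .
    (4,4)@(9, 9): e=[3,19,2] → X
    (5,4)@(11, 9): e=[15,15,-6] → .
    (4,5)@(9, 11): e=[9,25,-10] → .
  covered (3 px):
    . . . . . . . .
    . . . . . . . .
    . . . . . X . .
    . . . . . X . .
    . . . . X . . .
    . . . . . . . .
    . . . . . . . .
    . . . . . . . .
T1:
  2·area = 8
  edge (12, 8)→(0, 16): d=(-12,8) inclusive
  edge (0, 16)→(5, 12): d=(5,-4) inclusive
  edge (5, 12)→(12, 8): d=(7,-4) inclusive
    (3,5)@(7, 11): e=[4,3,1] → X
    (4,5)@(9, 11): e=[-12,11,9] → .
    (3,6)@(7, 13): e=[-20,13,15] → .
  covered (1 px):
    . . . . . . . .
    . . . . . . . .
    . . . . . . . .
    . . . . . . . .
    . . . . . . . .
    . . . X . . . .
    . . . . . . . .
    . . . . . . . .
T2:
  2·area = 68
  edge (12, 6)→(2, 10): d=(-10,4) inclusive
  edge (2, 10)→(10, 0): d=(8,-10) inclusive
  edge (10, 0)→(12, 6): d=(2,6) inclusive
    (4,1)@(9, 3): e=[42,14,12] → X
    (5,1)@(11, 3): e=[34,34,0] → X  [on edge]
    (6,1)@(13, 3): e=[26,54,-12] → .
    (3,2)@(7, 5): e=[30,10,28] → X
    (6,2)@(13, 5): e=[6,70,-8] → .
    (2,3)@(5, 7): e=[18,6,44] → X
    (5,3)@(11, 7): e=[-6,66,8] → .
    (1,4)@(3, 9): e=[6,2,60] → X
    (2,4)@(5, 9): e=[-2,22,48] → .
    (3,4)@(7, 9): e=[-10,42,36] → .
    (4,4)@(9, 9): e=[-18,62,24] → .
    (6,4)@(13, 9): e=[-34,102,0] → .  [on edge]
    (7,7)@(15, 15): e=[-102,170,0] → .  [on edge]
  covered (9 px):
    . . . . . . . .
    . . . . X X . .
    . . . X X X . .
    . . X X X . . .
    . X . . . . . .
    . . . . . . . .
    . . . . . . . .
    . . . . . . . .
T3:
  2·area = 14
  edge (6, 9)→(12, 10): d=(6,1) inclusive
  edge (12, 10)→(10, 12): d=(-2,2) inclusive
  edge (10, 12)→(6, 9): d=(-4,-3) inclusive
    (7,3)@(15, 7): e=[-21,0,35] → .  [on edge]
    (6,4)@(13, 9): e=[-7,0,21] → .  [on edge]
    (4,5)@(9, 11): e=[9,4,1] → X
    (5,5)@(11, 11): e=[7,0,7] → X  [on edge]
    (6,5)@(13, 11): e=[5,-4,13] → .
    (4,6)@(9, 13): e=[21,0,-7] → .  [on edge]
    (5,6)@(11, 13): e=[19,-4,-1] → .
    (3,7)@(7, 15): e=[35,0,-21] → .  [on edge]
  covered (2 px):
    . . . . . . . .
    . . . . . . . .
    . . . . . . . .
    . . . . . . . .
    . . . . . . . .
    . . . . X X . .
    . . . . . . . .
    . . . . . . . .

Final: "outside"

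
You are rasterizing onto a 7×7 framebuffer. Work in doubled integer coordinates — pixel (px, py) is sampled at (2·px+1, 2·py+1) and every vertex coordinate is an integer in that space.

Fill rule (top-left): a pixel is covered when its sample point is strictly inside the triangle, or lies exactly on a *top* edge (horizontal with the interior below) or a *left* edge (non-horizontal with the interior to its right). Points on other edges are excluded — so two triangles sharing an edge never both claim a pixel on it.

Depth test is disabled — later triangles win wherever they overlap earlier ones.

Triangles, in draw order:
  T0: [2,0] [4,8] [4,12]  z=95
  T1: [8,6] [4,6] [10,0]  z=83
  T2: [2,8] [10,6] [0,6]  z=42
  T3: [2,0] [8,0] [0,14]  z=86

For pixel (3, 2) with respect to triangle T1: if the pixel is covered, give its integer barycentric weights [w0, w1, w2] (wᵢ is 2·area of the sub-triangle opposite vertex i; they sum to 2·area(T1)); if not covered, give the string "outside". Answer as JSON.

T0:
  2·area = 8
  edge (2, 0)→(4, 8): d=(2,8) right/bottom  bias=-1
  edge (4, 8)→(4, 12): d=(0,4) right/bottom  bias=-1
  edge (4, 12)→(2, 0): d=(-2,-12) top-left  bias=+0
    (1,2)@(3, 5): e=[2,4,2] → #
    (2,2)@(5, 5): e=[-14,-4,26] → ·
    (1,3)@(3, 7): e=[6,4,-2] → ·
  covered (1 px):
    · · · · · · ·
    · · · · · · ·
    · # · · · · ·
    · · · · · · ·
    · · · · · · ·
    · · · · · · ·
    · · · · · · ·
T1:
  2·area = 24
  edge (8, 6)→(4, 6): d=(-4,0) right/bottom  bias=-1
  edge (4, 6)→(10, 0): d=(6,-6) top-left  bias=+0
  edge (10, 0)→(8, 6): d=(-2,6) right/bottom  bias=-1
    (4,0)@(9, 1): e=[20,0,4] → #  [on edge]
    (5,0)@(11, 1): e=[20,12,-8] → ·
    (3,1)@(7, 3): e=[12,0,12] → #  [on edge]
    (4,1)@(9, 3): e=[12,12,0] → ·  [on edge]
    (2,2)@(5, 5): e=[4,0,20] → #  [on edge]
    (4,2)@(9, 5): e=[4,24,-4] → ·
    (1,3)@(3, 7): e=[-4,0,28] → ·  [on edge]
    (2,3)@(5, 7): e=[-4,12,16] → ·
    (3,3)@(7, 7): e=[-4,24,4] → ·
    (0,4)@(1, 9): e=[-12,0,36] → ·  [on edge]
    (3,4)@(7, 9): e=[-12,36,0] → ·  [on edge]
  covered (4 px):
    · · · · # · ·
    · · · # · · ·
    · · # # · · ·
    · · · · · · ·
    · · · · · · ·
    · · · · · · ·
    · · · · · · ·
T2:
  2·area = 20  (B↔C swapped to make it positive)
  edge (2, 8)→(0, 6): d=(-2,-2) top-left  bias=+0
  edge (0, 6)→(10, 6): d=(10,0) top-left  bias=+0
  edge (10, 6)→(2, 8): d=(-8,2) right/bottom  bias=-1
    (0,3)@(1, 7): e=[0,10,10] → #  [on edge]
    (1,3)@(3, 7): e=[4,10,6] → #
    (2,3)@(5, 7): e=[8,10,2] → #
    (3,3)@(7, 7): e=[12,10,-2] → ·
    (0,4)@(1, 9): e=[-4,30,-6] → ·
    (1,4)@(3, 9): e=[0,30,-10] → ·  [on edge]
    (2,4)@(5, 9): e=[4,30,-14] → ·
    (2,5)@(5, 11): e=[0,50,-30] → ·  [on edge]
    (3,6)@(7, 13): e=[0,70,-50] → ·  [on edge]
  covered (3 px):
    · · · · · · ·
    · · · · · · ·
    · · · · · · ·
    # # # · · · ·
    · · · · · · ·
    · · · · · · ·
    · · · · · · ·
T3:
  2·area = 84
  edge (2, 0)→(8, 0): d=(6,0) top-left  bias=+0
  edge (8, 0)→(0, 14): d=(-8,14) right/bottom  bias=-1
  edge (0, 14)→(2, 0): d=(2,-14) top-left  bias=+0
    (1,0)@(3, 1): e=[6,62,16] → #
    (2,0)@(5, 1): e=[6,34,44] → #
    (3,0)@(7, 1): e=[6,6,72] → #
    (4,0)@(9, 1): e=[6,-22,100] → ·
    (1,1)@(3, 3): e=[18,46,20] → #
    (3,1)@(7, 3): e=[18,-10,76] → ·
    (1,2)@(3, 5): e=[30,30,24] → #
    (3,2)@(7, 5): e=[30,-26,80] → ·
    (0,3)@(1, 7): e=[42,42,0] → #  [on edge]
    (2,3)@(5, 7): e=[42,-14,56] → ·
    (0,4)@(1, 9): e=[54,26,4] → #
    (1,4)@(3, 9): e=[54,-2,32] → ·
  covered (11 px):
    · # # # · · ·
    · # # · · · ·
    · # # · · · ·
    # # · · · · ·
    # · · · · · ·
    # · · · · · ·
    · · · · · · ·

Result: [12,8,4]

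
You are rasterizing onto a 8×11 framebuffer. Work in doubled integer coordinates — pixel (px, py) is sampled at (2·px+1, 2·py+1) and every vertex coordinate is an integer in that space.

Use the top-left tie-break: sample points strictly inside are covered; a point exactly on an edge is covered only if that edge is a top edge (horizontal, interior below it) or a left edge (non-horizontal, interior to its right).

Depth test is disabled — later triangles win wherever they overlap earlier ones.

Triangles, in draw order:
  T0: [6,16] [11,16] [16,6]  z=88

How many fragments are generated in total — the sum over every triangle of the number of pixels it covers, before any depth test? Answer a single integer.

T0:
  2·area = 50  (B↔C swapped to make it positive)
  edge (6, 16)→(16, 6): d=(10,-10) top-left  bias=+0
  edge (16, 6)→(11, 16): d=(-5,10) right/bottom  bias=-1
  edge (11, 16)→(6, 16): d=(-5,0) right/bottom  bias=-1
    (7,3)@(15, 7): e=[0,5,45] → #  [on edge]
    (6,4)@(13, 9): e=[0,15,35] → #  [on edge]
    (7,4)@(15, 9): e=[20,-5,35] → ·
    (5,5)@(11, 11): e=[0,25,25] → #  [on edge]
    (7,5)@(15, 11): e=[40,-15,25] → ·
    (4,6)@(9, 13): e=[0,35,15] → #  [on edge]
    (6,6)@(13, 13): e=[40,-5,15] → ·
    (3,7)@(7, 15): e=[0,45,5] → #  [on edge]
    (6,7)@(13, 15): e=[60,-15,5] → ·
    (2,8)@(5, 17): e=[0,55,-5] → ·  [on edge]
    (3,8)@(7, 17): e=[20,35,-5] → ·
    (4,8)@(9, 17): e=[40,15,-5] → ·
    (1,9)@(3, 19): e=[0,65,-15] → ·  [on edge]
    (0,10)@(1, 21): e=[0,75,-25] → ·  [on edge]
  covered (9 px):
    · · · · · · · ·
    · · · · · · · ·
    · · · · · · · ·
    · · · · · · · #
    · · · · · · # ·
    · · · · · # # ·
    · · · · # # · ·
    · · · # # # · ·
    · · · · · · · ·
    · · · · · · · ·
    · · · · · · · ·

Final: 9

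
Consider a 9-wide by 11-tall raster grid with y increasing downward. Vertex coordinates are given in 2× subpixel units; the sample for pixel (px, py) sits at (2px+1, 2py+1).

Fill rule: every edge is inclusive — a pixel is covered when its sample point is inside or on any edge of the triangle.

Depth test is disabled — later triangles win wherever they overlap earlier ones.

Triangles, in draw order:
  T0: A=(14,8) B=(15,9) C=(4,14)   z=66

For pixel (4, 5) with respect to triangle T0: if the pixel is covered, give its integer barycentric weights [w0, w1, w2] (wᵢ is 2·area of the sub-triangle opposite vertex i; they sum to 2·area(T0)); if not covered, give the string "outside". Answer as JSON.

T0:
  2·area = 16
  edge (14, 8)→(15, 9): d=(1,1) inclusive
  edge (15, 9)→(4, 14): d=(-11,5) inclusive
  edge (4, 14)→(14, 8): d=(10,-6) inclusive
    (3,0)@(7, 1): e=[0,128,-112] → ·  [on edge]
    (4,1)@(9, 3): e=[0,96,-80] → ·  [on edge]
    (5,2)@(11, 5): e=[0,64,-48] → ·  [on edge]
    (6,3)@(13, 7): e=[0,32,-16] → ·  [on edge]
    (6,4)@(13, 9): e=[2,10,4] → █
    (7,4)@(15, 9): e=[0,0,16] → █  [on edge]
    (8,4)@(17, 9): e=[-2,-10,28] → ·
    (4,5)@(9, 11): e=[8,8,0] → █  [on edge]
    (5,5)@(11, 11): e=[6,-2,12] → ·
    (6,5)@(13, 11): e=[4,-12,24] → ·
    (7,5)@(15, 11): e=[2,-22,36] → ·
    (8,5)@(17, 11): e=[0,-32,48] → ·  [on edge]
  covered (3 px):
    · · · · · · · · ·
    · · · · · · · · ·
    · · · · · · · · ·
    · · · · · · · · ·
    · · · · · · █ █ ·
    · · · · █ · · · ·
    · · · · · · · · ·
    · · · · · · · · ·
    · · · · · · · · ·
    · · · · · · · · ·
    · · · · · · · · ·

Answer: [8,0,8]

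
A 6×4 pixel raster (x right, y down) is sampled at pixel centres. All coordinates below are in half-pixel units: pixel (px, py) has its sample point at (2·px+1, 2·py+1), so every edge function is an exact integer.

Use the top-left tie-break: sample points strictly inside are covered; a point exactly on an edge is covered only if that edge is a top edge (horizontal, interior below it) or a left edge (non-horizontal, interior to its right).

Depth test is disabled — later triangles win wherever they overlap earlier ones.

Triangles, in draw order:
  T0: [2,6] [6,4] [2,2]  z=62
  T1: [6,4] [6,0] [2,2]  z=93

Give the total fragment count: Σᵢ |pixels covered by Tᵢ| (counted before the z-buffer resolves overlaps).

T0:
  2·area = 16  (B↔C swapped to make it positive)
  edge (2, 6)→(2, 2): d=(0,-4) top-left  bias=+0
  edge (2, 2)→(6, 4): d=(4,2) right/bottom  bias=-1
  edge (6, 4)→(2, 6): d=(-4,2) right/bottom  bias=-1
    (1,1)@(3, 3): e=[4,2,10] → █
    (2,1)@(5, 3): e=[12,-2,6] → ·
    (1,2)@(3, 5): e=[4,10,2] → █
    (2,2)@(5, 5): e=[12,6,-2] → ·
    (1,3)@(3, 7): e=[4,18,-6] → ·
  covered (2 px):
    · · · · · ·
    · █ · · · ·
    · █ · · · ·
    · · · · · ·
T1:
  2·area = 16  (B↔C swapped to make it positive)
  edge (6, 4)→(2, 2): d=(-4,-2) top-left  bias=+0
  edge (2, 2)→(6, 0): d=(4,-2) top-left  bias=+0
  edge (6, 0)→(6, 4): d=(0,4) right/bottom  bias=-1
    (2,0)@(5, 1): e=[10,2,4] → █
    (3,0)@(7, 1): e=[14,6,-4] → ·
    (2,1)@(5, 3): e=[2,10,4] → █
    (3,1)@(7, 3): e=[6,14,-4] → ·
    (2,2)@(5, 5): e=[-6,18,4] → ·
  covered (2 px):
    · · █ · · ·
    · · █ · · ·
    · · · · · ·
    · · · · · ·

Final: 4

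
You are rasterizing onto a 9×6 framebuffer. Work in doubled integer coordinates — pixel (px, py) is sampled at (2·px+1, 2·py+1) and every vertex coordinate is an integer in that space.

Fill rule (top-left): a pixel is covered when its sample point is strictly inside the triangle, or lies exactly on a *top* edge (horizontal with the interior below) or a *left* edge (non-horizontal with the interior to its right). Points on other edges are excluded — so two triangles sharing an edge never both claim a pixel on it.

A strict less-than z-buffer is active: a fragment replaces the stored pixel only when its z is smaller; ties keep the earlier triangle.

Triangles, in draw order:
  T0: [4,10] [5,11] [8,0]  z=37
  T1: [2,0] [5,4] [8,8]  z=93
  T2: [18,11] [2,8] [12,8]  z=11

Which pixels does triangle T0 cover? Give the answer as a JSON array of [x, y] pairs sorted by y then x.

T0:
  2·area = 14  (B↔C swapped to make it positive)
  edge (4, 10)→(8, 0): d=(4,-10) top-left  bias=+0
  edge (8, 0)→(5, 11): d=(-3,11) right/bottom  bias=-1
  edge (5, 11)→(4, 10): d=(-1,-1) top-left  bias=+0
    (3,1)@(7, 3): e=[2,2,10] → X
    (4,1)@(9, 3): e=[22,-20,12] → .
    (3,2)@(7, 5): e=[10,-4,8] → .
    (0,3)@(1, 7): e=[-42,56,0] → .  [on edge]
    (1,4)@(3, 9): e=[-14,28,0] → .  [on edge]
    (2,4)@(5, 9): e=[6,6,2] → X
    (3,4)@(7, 9): e=[26,-16,4] → .
    (2,5)@(5, 11): e=[14,0,0] → .  [on edge]
  covered (2 px):
    . . . . . . . . .
    . . . X . . . . .
    . . . . . . . . .
    . . . . . . . . .
    . . X . . . . . .
    . . . . . . . . .
T1:
  degenerate (2·area = 0) — covers nothing
T2:
  2·area = 30
  edge (18, 11)→(2, 8): d=(-16,-3) top-left  bias=+0
  edge (2, 8)→(12, 8): d=(10,0) top-left  bias=+0
  edge (12, 8)→(18, 11): d=(6,3) right/bottom  bias=-1
    (4,4)@(9, 9): e=[5,10,15] → X
    (5,4)@(11, 9): e=[11,10,9] → X
    (6,4)@(13, 9): e=[17,10,3] → X
    (7,4)@(15, 9): e=[23,10,-3] → .
    (4,5)@(9, 11): e=[-27,30,27] → .
    (5,5)@(11, 11): e=[-21,30,21] → .
    (6,5)@(13, 11): e=[-15,30,15] → .
  covered (3 px):
    . . . . . . . . .
    . . . . . . . . .
    . . . . . . . . .
    . . . . . . . . .
    . . . . X X X . .
    . . . . . . . . .

Final: [[3,1],[2,4]]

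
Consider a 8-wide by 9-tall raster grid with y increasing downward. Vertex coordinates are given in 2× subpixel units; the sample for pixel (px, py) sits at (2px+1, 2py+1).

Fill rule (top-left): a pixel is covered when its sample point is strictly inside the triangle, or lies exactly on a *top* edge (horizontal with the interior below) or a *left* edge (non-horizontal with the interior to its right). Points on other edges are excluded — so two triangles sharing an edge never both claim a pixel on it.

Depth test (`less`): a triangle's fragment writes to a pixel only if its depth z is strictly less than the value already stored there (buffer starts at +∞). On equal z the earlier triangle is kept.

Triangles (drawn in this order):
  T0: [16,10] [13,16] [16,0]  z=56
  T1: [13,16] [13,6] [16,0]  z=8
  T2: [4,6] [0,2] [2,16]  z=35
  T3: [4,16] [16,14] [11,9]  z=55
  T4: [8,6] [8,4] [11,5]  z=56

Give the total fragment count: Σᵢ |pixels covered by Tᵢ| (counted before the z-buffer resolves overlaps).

T0:
  2·area = 30
  edge (16, 10)→(13, 16): d=(-3,6) right/bottom  bias=-1
  edge (13, 16)→(16, 0): d=(3,-16) top-left  bias=+0
  edge (16, 0)→(16, 10): d=(0,10) right/bottom  bias=-1
    (7,3)@(15, 7): e=[15,5,10] → X
    (7,4)@(15, 9): e=[9,11,10] → X
    (7,5)@(15, 11): e=[3,17,10] → X
    (7,6)@(15, 13): e=[-3,23,10] → .
  covered (3 px):
    . . . . . . . .
    . . . . . . . .
    . . . . . . . .
    . . . . . . . X
    . . . . . . . X
    . . . . . . . X
    . . . . . . . .
    . . . . . . . .
    . . . . . . . .
T1:
  2·area = 30
  edge (13, 16)→(13, 6): d=(0,-10) top-left  bias=+0
  edge (13, 6)→(16, 0): d=(3,-6) top-left  bias=+0
  edge (16, 0)→(13, 16): d=(-3,16) right/bottom  bias=-1
    (6,0)@(13, 1): e=[0,-15,45] → .  [on edge]
    (6,1)@(13, 3): e=[0,-9,39] → .  [on edge]
    (7,1)@(15, 3): e=[20,3,7] → X
    (6,2)@(13, 5): e=[0,-3,33] → .  [on edge]
    (7,2)@(15, 5): e=[20,9,1] → X
    (6,3)@(13, 7): e=[0,3,27] → X  [on edge]
    (7,3)@(15, 7): e=[20,15,-5] → .
    (6,4)@(13, 9): e=[0,9,21] → X  [on edge]
    (7,4)@(15, 9): e=[20,21,-11] → .
    (6,5)@(13, 11): e=[0,15,15] → X  [on edge]
    (7,5)@(15, 11): e=[20,27,-17] → .
    (6,6)@(13, 13): e=[0,21,9] → X  [on edge]
    (6,7)@(13, 15): e=[0,27,3] → X  [on edge]
    (6,8)@(13, 17): e=[0,33,-3] → .  [on edge]
  covered (7 px):
    . . . . . . . .
    . . . . . . . X
    . . . . . . . X
    . . . . . . X .
    . . . . . . X .
    . . . . . . X .
    . . . . . . X .
    . . . . . . X .
    . . . . . . . .
T2:
  2·area = 48  (B↔C swapped to make it positive)
  edge (4, 6)→(2, 16): d=(-2,10) right/bottom  bias=-1
  edge (2, 16)→(0, 2): d=(-2,-14) top-left  bias=+0
  edge (0, 2)→(4, 6): d=(4,4) right/bottom  bias=-1
    (2,0)@(5, 1): e=[0,72,-24] → .  [on edge]
    (0,1)@(1, 3): e=[36,12,0] → .  [on edge]
    (0,2)@(1, 5): e=[32,8,8] → X
    (1,2)@(3, 5): e=[12,36,0] → .  [on edge]
    (0,3)@(1, 7): e=[28,4,16] → X
    (1,3)@(3, 7): e=[8,32,8] → X
    (2,3)@(5, 7): e=[-12,60,0] → .  [on edge]
    (0,4)@(1, 9): e=[24,0,24] → X  [on edge]
    (2,4)@(5, 9): e=[-16,56,8] → .
    (3,4)@(7, 9): e=[-36,84,0] → .  [on edge]
    (0,5)@(1, 11): e=[20,-4,32] → .
    (1,5)@(3, 11): e=[0,24,24] → .  [on edge]
    (4,5)@(9, 11): e=[-60,108,0] → .  [on edge]
    (5,6)@(11, 13): e=[-84,132,0] → .  [on edge]
    (6,7)@(13, 15): e=[-108,156,0] → .  [on edge]
    (7,8)@(15, 17): e=[-132,180,0] → .  [on edge]
  covered (5 px):
    . . . . . . . .
    . . . . . . . .
    X . . . . . . .
    X X . . . . . .
    X X . . . . . .
    . . . . . . . .
    . . . . . . . .
    . . . . . . . .
    . . . . . . . .
T3:
  2·area = 70  (B↔C swapped to make it positive)
  edge (4, 16)→(11, 9): d=(7,-7) top-left  bias=+0
  edge (11, 9)→(16, 14): d=(5,5) right/bottom  bias=-1
  edge (16, 14)→(4, 16): d=(-12,2) right/bottom  bias=-1
    (1,0)@(3, 1): e=[-112,0,182] → .  [on edge]
    (2,1)@(5, 3): e=[-84,0,154] → .  [on edge]
    (3,2)@(7, 5): e=[-56,0,126] → .  [on edge]
    (7,2)@(15, 5): e=[0,-40,110] → .  [on edge]
    (4,3)@(9, 7): e=[-28,0,98] → .  [on edge]
    (6,3)@(13, 7): e=[0,-20,90] → .  [on edge]
    (5,4)@(11, 9): e=[0,0,70] → .  [on edge]
    (4,5)@(9, 11): e=[0,20,50] → X  [on edge]
    (5,5)@(11, 11): e=[14,10,46] → X
    (6,5)@(13, 11): e=[28,0,42] → .  [on edge]
    (3,6)@(7, 13): e=[0,40,30] → X  [on edge]
    (6,6)@(13, 13): e=[42,10,18] → X
    (7,6)@(15, 13): e=[56,0,14] → .  [on edge]
    (2,7)@(5, 15): e=[0,60,10] → X  [on edge]
    (1,8)@(3, 17): e=[0,80,-10] → .  [on edge]
  covered (9 px):
    . . . . . . . .
    . . . . . . . .
    . . . . . . . .
    . . . . . . . .
    . . . . . . . .
    . . . . X X . .
    . . . X X X X .
    . . X X X . . .
    . . . . . . . .
T4:
  2·area = 6
  edge (8, 6)→(8, 4): d=(0,-2) top-left  bias=+0
  edge (8, 4)→(11, 5): d=(3,1) right/bottom  bias=-1
  edge (11, 5)→(8, 6): d=(-3,1) right/bottom  bias=-1
    (2,1)@(5, 3): e=[-6,0,12] → .  [on edge]
    (4,2)@(9, 5): e=[2,2,2] → X
    (5,2)@(11, 5): e=[6,0,0] → .  [on edge]
    (2,3)@(5, 7): e=[-6,12,0] → .  [on edge]
    (4,3)@(9, 7): e=[2,8,-4] → .
  covered (1 px):
    . . . . . . . .
    . . . . . . . .
    . . . . X . . .
    . . . . . . . .
    . . . . . . . .
    . . . . . . . .
    . . . . . . . .
    . . . . . . . .
    . . . . . . . .

Final: 25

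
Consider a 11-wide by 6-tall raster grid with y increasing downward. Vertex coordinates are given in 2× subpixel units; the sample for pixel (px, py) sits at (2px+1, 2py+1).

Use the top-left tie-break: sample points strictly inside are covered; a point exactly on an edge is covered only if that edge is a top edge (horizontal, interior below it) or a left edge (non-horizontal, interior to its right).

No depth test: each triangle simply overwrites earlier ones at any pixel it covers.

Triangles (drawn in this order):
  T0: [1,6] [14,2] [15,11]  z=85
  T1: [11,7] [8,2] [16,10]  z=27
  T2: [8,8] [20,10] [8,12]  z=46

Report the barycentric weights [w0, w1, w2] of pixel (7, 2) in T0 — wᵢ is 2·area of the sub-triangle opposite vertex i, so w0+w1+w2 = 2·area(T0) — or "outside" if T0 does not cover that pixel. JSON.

T0:
  2·area = 121
  edge (1, 6)→(14, 2): d=(13,-4) top-left  bias=+0
  edge (14, 2)→(15, 11): d=(1,9) right/bottom  bias=-1
  edge (15, 11)→(1, 6): d=(-14,-5) top-left  bias=+0
    (5,1)@(11, 3): e=[1,28,92] → #
    (6,1)@(13, 3): e=[9,10,102] → #
    (7,1)@(15, 3): e=[17,-8,112] → ·
    (2,2)@(5, 5): e=[3,84,34] → #
    (3,2)@(7, 5): e=[11,66,44] → #
    (4,2)@(9, 5): e=[19,48,54] → #
    (7,2)@(15, 5): e=[43,-6,84] → ·
    (2,3)@(5, 7): e=[29,86,6] → #
    (7,3)@(15, 7): e=[69,-4,56] → ·
    (2,4)@(5, 9): e=[55,88,-22] → ·
    (3,4)@(7, 9): e=[63,70,-12] → ·
    (4,4)@(9, 9): e=[71,52,-2] → ·
    (7,5)@(15, 11): e=[121,0,0] → ·  [on edge]
  covered (14 px):
    · · · · · · · · · · ·
    · · · · · # # · · · ·
    · · # # # # # · · · ·
    · · # # # # # · · · ·
    · · · · · # # · · · ·
    · · · · · · · · · · ·
T1:
  2·area = 16
  edge (11, 7)→(8, 2): d=(-3,-5) top-left  bias=+0
  edge (8, 2)→(16, 10): d=(8,8) right/bottom  bias=-1
  edge (16, 10)→(11, 7): d=(-5,-3) top-left  bias=+0
    (0,0)@(1, 1): e=[-32,48,0] → ·  [on edge]
    (3,0)@(7, 1): e=[-2,0,18] → ·  [on edge]
    (4,1)@(9, 3): e=[2,0,14] → ·  [on edge]
    (5,2)@(11, 5): e=[6,0,10] → ·  [on edge]
    (5,3)@(11, 7): e=[0,16,0] → #  [on edge]
    (6,3)@(13, 7): e=[10,0,6] → ·  [on edge]
    (5,4)@(11, 9): e=[-6,32,-10] → ·
    (7,4)@(15, 9): e=[14,0,2] → ·  [on edge]
    (8,5)@(17, 11): e=[18,0,-2] → ·  [on edge]
  covered (1 px):
    · · · · · · · · · · ·
    · · · · · · · · · · ·
    · · · · · · · · · · ·
    · · · · · # · · · · ·
    · · · · · · · · · · ·
    · · · · · · · · · · ·
T2:
  2·area = 48
  edge (8, 8)→(20, 10): d=(12,2) right/bottom  bias=-1
  edge (20, 10)→(8, 12): d=(-12,2) right/bottom  bias=-1
  edge (8, 12)→(8, 8): d=(0,-4) top-left  bias=+0
    (4,4)@(9, 9): e=[10,34,4] → #
    (5,4)@(11, 9): e=[6,30,12] → #
    (6,4)@(13, 9): e=[2,26,20] → #
    (7,4)@(15, 9): e=[-2,22,28] → ·
    (4,5)@(9, 11): e=[34,10,4] → #
    (7,5)@(15, 11): e=[22,-2,28] → ·
  covered (6 px):
    · · · · · · · · · · ·
    · · · · · · · · · · ·
    · · · · · · · · · · ·
    · · · · · · · · · · ·
    · · · · # # # · · · ·
    · · · · # # # · · · ·

Final: "outside"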